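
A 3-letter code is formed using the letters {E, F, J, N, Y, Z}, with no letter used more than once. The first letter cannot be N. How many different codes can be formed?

100

The first letter has 6−1 = 5 choices (anything except N).
The remaining 2 letters are filled from the other 5 symbols without repetition: 5 × 4 = 20.
Total: 5 × 20 = 100.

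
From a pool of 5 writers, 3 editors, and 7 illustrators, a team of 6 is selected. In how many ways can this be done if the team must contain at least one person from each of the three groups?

3850

Total 6-person selections from all 15: C(15,6) = 5005.
Selections missing a whole group: no writers → C(10,6) = 210; no editors → C(12,6) = 924; no illustrators → C(8,6) = 28.
Add back selections omitting two groups (i.e. drawn from a single group): C(5,6) + C(3,6) + C(7,6) = 7.
By inclusion–exclusion: 5005 − 1162 + 7 = 3850.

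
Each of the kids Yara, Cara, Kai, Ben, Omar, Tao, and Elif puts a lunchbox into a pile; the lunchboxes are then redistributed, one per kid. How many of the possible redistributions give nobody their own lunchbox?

1854

Count assignments avoiding every fixed point. For any j of the 7 kids fixed to their own lunchbox, the other 7−j can be arranged in (7−j)! ways.
By inclusion–exclusion this is Σ_{j=0}^{7} (−1)^j C(7,j)·(7−j)!.
Computing: 5040 − 5040 + 2520 − 840 + 210 − 42 + 7 − 1 = 1854.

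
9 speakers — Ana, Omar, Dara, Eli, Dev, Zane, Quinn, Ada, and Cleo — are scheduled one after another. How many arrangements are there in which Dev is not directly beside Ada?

282240

There are 9! = 362880 arrangements in all. If Dev and Ada are adjacent, merging them into one block gives 2·(8)! = 80640 arrangements.
Complementary counting: 362880 − 80640 = 282240.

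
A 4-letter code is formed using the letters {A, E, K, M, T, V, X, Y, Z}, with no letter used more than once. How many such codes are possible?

3024

With no repetition, fill the 4 letters in order: 9 choices, then 8, down to 6.
9 × 8 × 7 × 6 = 3024.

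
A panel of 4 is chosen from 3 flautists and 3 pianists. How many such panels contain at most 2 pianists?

12

Split by how many pianists are chosen (0 through 2).
Sum: C(3,0)·C(3,4) + C(3,1)·C(3,3) + C(3,2)·C(3,2) = 0 + 3 + 9 = 12.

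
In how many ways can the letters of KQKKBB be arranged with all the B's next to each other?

20

Treat the 2 copies of B as a single block. The multiset to arrange is then {BB, K, K, K, Q}, 5 items in all.
That gives (5)!/(3!) = 20 arrangements.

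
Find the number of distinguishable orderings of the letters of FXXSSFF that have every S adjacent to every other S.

60

Treat the 2 copies of S as a single block. The multiset to arrange is then {SS, F, F, F, X, X}, 6 items in all.
That gives (6)!/(3!·2!) = 60 arrangements.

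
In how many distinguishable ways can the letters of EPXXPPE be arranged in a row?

Letter multiplicities in EPXXPPE: E×2, P×3, X×2.
Dividing 7! = 5040 by 3!·2!·2! = 24 for the repeated letters gives 210.

210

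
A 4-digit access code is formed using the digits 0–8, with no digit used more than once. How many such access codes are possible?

3024

With no repetition, fill the 4 digits in order: 9 choices, then 8, down to 6.
That product is 9 × 8 × 7 × 6 = 3024.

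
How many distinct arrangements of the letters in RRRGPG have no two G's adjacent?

40

Total arrangements of RRRGPG: 6!/(3!·2!) = 60.
If the two G's are adjacent, glue them into one block, leaving 5 items to arrange: (5)!/(3!) = 20 ways.
Subtracting, 60 − 20 = 40 arrangements keep the G's apart.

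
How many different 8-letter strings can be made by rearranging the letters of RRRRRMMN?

168

RRRRRMMN has 8 letters with M appearing twice and R appearing 5 times.
The number of distinct arrangements is 8!/(5!·2!) = 40320/240 = 168.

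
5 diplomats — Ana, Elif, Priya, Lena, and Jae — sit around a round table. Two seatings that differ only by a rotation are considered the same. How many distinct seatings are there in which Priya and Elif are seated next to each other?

Glue Priya and Elif into a block (2 internal orders). Seating 4 units around a circle gives (3)! arrangements.
So 2 × (3)! = 2 × 6 = 12.

12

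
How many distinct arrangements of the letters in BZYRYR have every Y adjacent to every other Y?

Treat the 2 copies of Y as a single block. The multiset to arrange is then {YY, B, R, R, Z}, 5 items in all.
That gives (5)!/(2!) = 60 arrangements.

60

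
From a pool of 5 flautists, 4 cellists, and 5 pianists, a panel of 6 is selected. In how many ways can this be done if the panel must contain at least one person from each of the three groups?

2625

With no constraint there are C(14,6) = 3003 possible selections.
Selections missing a whole group: no flautists → C(9,6) = 84; no cellists → C(10,6) = 210; no pianists → C(9,6) = 84.
Add back selections omitting two groups (i.e. drawn from a single group): C(5,6) + C(4,6) + C(5,6) = 0.
By inclusion–exclusion: 3003 − 378 + 0 = 2625.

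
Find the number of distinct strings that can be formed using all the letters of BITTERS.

2520

The 7 letters of BITTERS have repeats: T appearing twice.
So there are 7! / (2!) = 2520 distinguishable arrangements.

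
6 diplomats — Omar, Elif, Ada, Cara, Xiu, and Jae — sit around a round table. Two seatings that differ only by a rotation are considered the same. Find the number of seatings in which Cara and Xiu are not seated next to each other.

Without the restriction there are (5)! = 120 seatings.
Those with Cara next to Xiu: fuse the pair into one unit and seat 5 units around a circle — 2·(4)! = 48.
Subtracting, 120 − 48 = 72.

72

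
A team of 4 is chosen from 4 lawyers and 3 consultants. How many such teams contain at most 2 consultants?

31

Split by how many consultants are chosen (0 through 2).
Sum: C(3,0)·C(4,4) + C(3,1)·C(4,3) + C(3,2)·C(4,2) = 1 + 12 + 18 = 31.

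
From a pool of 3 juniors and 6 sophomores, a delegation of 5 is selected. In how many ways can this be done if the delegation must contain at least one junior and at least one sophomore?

With no constraint there are C(9,5) = 126 possible selections.
Subtract selections that omit an entire group: no juniors → C(6,5) = 6; no sophomores → C(3,5) = 0.
Both groups omitted at once is impossible, so 126 − 6 = 120.

120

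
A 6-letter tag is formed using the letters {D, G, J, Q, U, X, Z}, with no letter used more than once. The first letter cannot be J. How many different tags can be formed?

4320

The first letter has 7−1 = 6 choices (anything except J).
The remaining 5 letters are filled from the other 6 symbols without repetition: 6 × 5 × 4 × 3 × 2 = 720.
Total: 6 × 720 = 4320.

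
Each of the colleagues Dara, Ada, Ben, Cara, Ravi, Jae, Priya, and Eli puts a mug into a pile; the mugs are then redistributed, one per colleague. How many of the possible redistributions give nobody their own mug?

This is the derangement count D_8: permutations of 8 items with no fixed point.
By inclusion–exclusion this is Σ_{j=0}^{8} (−1)^j C(8,j)·(8−j)!.
Computing: 40320 − 40320 + 20160 − 6720 + 1680 − 336 + 56 − 8 + 1 = 14833.

14833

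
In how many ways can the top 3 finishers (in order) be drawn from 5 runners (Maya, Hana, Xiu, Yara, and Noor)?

60

There are 5 choices for 1st place, 4 for 2nd, and 3 for 3rd.
That gives 5 × 4 × 3 = 60.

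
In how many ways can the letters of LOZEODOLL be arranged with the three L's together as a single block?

840

Treat the 3 copies of L as a single block. The multiset to arrange is then {LLL, D, E, O, O, O, Z}, 7 items in all.
That gives (7)!/(3!) = 840 arrangements.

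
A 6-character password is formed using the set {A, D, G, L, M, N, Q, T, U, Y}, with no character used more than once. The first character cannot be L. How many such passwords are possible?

136080

The first character has 10−1 = 9 choices (anything except L).
The remaining 5 characters are filled from the other 9 symbols without repetition: 9 × 8 × 7 × 6 × 5 = 15120.
Total: 9 × 15120 = 136080.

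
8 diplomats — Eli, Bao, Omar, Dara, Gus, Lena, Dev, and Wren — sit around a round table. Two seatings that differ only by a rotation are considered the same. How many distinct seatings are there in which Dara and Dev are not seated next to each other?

3600

Without the restriction there are (7)! = 5040 seatings.
Those with Dara next to Dev: fuse the pair into one unit and seat 7 units around a circle — 2·(6)! = 1440.
Subtracting, 5040 − 1440 = 3600.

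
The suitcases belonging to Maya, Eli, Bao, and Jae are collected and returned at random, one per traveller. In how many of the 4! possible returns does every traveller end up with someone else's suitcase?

9

Let Aᵢ be the assignments in which traveller i gets their own suitcase. We want the size of the complement of A₁∪…∪A_4.
By inclusion–exclusion this is Σ_{j=0}^{4} (−1)^j C(4,j)·(4−j)!.
Computing: 24 − 24 + 12 − 4 + 1 = 9.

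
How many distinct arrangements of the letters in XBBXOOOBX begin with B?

560

With the first slot taken by B, it remains to arrange the other 8 letters (XBXOOOBX).
Those 8 letters have B appearing twice, O appearing 3 times, and X appearing 3 times, giving (8)!/(3!·3!·2!) = 560.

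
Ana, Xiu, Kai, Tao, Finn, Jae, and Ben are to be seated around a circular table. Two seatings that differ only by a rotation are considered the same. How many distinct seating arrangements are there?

Seat Ana anywhere (absorbing the rotational symmetry), then permute the other 6: (6)! = 720.

720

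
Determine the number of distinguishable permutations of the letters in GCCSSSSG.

Letter multiplicities in GCCSSSSG: C×2, G×2, S×4.
So there are 8! / (4!·2!·2!) = 420 distinguishable arrangements.

420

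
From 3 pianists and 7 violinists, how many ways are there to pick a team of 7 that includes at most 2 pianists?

Split by how many pianists are chosen (0 through 2).
Sum: C(3,0)·C(7,7) + C(3,1)·C(7,6) + C(3,2)·C(7,5) = 1 + 21 + 63 = 85.

85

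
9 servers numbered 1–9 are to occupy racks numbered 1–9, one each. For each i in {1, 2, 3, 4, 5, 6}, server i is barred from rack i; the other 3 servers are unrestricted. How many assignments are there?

Let Aᵢ (for 1 ≤ i ≤ 6) be the placements that put server i in its forbidden rack. Any j of these fix j positions, leaving (9−j)! ways to fill the rest, and there are C(6,j) ways to pick which j.
By inclusion–exclusion, the number of valid placements is Σ_{j=0}^{6} (−1)^j C(6,j)·(9−j)!.
Computing: 362880 − 241920 + 75600 − 14400 + 1800 − 144 + 6 = 183822.

183822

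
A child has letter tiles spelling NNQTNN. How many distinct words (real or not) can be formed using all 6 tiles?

The 6 letters of NNQTNN have repeats: N appearing 4 times.
Dividing 6! = 720 by 4! = 24 for the repeated letters gives 30.

30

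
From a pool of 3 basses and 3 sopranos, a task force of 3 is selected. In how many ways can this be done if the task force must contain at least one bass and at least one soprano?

Unrestricted: C(6,3) = 20 ways to pick any 3 of the 6.
Subtract selections that omit an entire group: no basses → C(3,3) = 1; no sopranos → C(3,3) = 1.
Both groups omitted at once is impossible, so 20 − 2 = 18.

18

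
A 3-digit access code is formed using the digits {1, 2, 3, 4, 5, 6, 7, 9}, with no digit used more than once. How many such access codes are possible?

This is a permutation of 3 out of 8: P(8,3) = 8!/5!.
8 × 7 × 6 = 336.

336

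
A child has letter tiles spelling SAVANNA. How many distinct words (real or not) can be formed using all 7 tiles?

420

SAVANNA has 7 letters with A appearing 3 times and N appearing twice.
The number of distinct arrangements is 7!/(3!·2!) = 5040/12 = 420.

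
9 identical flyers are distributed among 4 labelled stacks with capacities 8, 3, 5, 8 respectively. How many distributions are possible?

142

By stars and bars, unrestricted non-negative solutions to x_1+…+x_4 = 9 number C(9+3,3) = 220.
Subtract solutions that violate a single cap (substitute x_i' = x_i − (cap_i+1)): x_1 ≥ 9 gives C(3,3) = 1; x_2 ≥ 4 gives C(8,3) = 56; x_3 ≥ 6 gives C(6,3) = 20; x_4 ≥ 9 gives C(3,3) = 1. Together 78.
No two caps can be exceeded simultaneously, so the pair terms are all 0.
By inclusion–exclusion the count is 220 − 78 + 0 = 142.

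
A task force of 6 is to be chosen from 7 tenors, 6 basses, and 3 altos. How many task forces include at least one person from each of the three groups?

With no constraint there are C(16,6) = 8008 possible selections.
Selections missing a whole group: no tenors → C(9,6) = 84; no basses → C(10,6) = 210; no altos → C(13,6) = 1716.
Add back selections omitting two groups (i.e. drawn from a single group): C(7,6) + C(6,6) + C(3,6) = 8.
By inclusion–exclusion: 8008 − 2010 + 8 = 6006.

6006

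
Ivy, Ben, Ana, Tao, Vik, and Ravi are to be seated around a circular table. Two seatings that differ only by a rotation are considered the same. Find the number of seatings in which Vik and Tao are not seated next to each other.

All circular seatings of 6 people number (5)! = 120.
Those with Vik next to Tao: fuse the pair into one unit and seat 5 units around a circle — 2·(4)! = 48.
Subtracting, 120 − 48 = 72.

72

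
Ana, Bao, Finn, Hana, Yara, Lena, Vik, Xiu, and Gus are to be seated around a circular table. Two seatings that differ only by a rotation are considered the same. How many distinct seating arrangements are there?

Seat Ana anywhere (absorbing the rotational symmetry), then permute the other 8: (8)! = 40320.

40320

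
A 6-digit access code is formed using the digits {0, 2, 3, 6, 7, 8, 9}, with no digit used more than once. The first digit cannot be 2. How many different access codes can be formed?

The first digit has 7−1 = 6 choices (anything except 2).
The remaining 5 digits are filled from the other 6 symbols without repetition: 6 × 5 × 4 × 3 × 2 = 720.
Total: 6 × 720 = 4320.

4320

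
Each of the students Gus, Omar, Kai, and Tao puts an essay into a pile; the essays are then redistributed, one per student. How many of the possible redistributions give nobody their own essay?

9

Count assignments avoiding every fixed point. For any j of the 4 students fixed to their own essay, the other 4−j can be arranged in (4−j)! ways.
By inclusion–exclusion this is Σ_{j=0}^{4} (−1)^j C(4,j)·(4−j)!.
Computing: 24 − 24 + 12 − 4 + 1 = 9.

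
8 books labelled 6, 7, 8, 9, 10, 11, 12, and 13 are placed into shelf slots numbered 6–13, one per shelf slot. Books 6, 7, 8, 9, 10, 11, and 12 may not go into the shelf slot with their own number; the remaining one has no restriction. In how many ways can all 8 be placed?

16687

Let Aᵢ (for 6 ≤ i ≤ 12) be the placements that put book i in its forbidden shelf slot. Any j of these fix j positions, leaving (8−j)! ways to fill the rest, and there are C(7,j) ways to pick which j.
By inclusion–exclusion, the number of valid placements is Σ_{j=0}^{7} (−1)^j C(7,j)·(8−j)!.
Computing: 40320 − 35280 + 15120 − 4200 + 840 − 126 + 14 − 1 = 16687.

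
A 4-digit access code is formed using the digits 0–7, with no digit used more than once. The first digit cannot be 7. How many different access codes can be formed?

The first digit has 8−1 = 7 choices (anything except 7).
The remaining 3 digits are filled from the other 7 symbols without repetition: 7 × 6 × 5 = 210.
Total: 7 × 210 = 1470.

1470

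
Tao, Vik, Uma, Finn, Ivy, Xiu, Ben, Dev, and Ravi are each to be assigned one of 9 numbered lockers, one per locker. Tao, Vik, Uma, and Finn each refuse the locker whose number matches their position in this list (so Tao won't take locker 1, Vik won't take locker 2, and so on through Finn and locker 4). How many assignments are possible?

Let Aᵢ (for 1 ≤ i ≤ 4) be the placements that put person i in their forbidden locker. Any j of these fix j positions, leaving (9−j)! ways to fill the rest, and there are C(4,j) ways to pick which j.
By inclusion–exclusion, the number of valid placements is Σ_{j=0}^{4} (−1)^j C(4,j)·(9−j)!.
Computing: 362880 − 161280 + 30240 − 2880 + 120 = 229080.

229080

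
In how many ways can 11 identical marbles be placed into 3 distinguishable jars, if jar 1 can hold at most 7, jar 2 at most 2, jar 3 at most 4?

6

Ignoring the caps, the number of non-negative solutions to x_1+…+x_3 = 11 is C(13,2) = 78.
Subtract solutions that violate a single cap (substitute x_i' = x_i − (cap_i+1)): x_1 ≥ 8 gives C(5,2) = 10; x_2 ≥ 3 gives C(10,2) = 45; x_3 ≥ 5 gives C(8,2) = 28. Together 83.
Add back pairs where two caps are both exceeded: 1 + 0 + 10 = 11.
By inclusion–exclusion the count is 78 − 83 + 11 = 6.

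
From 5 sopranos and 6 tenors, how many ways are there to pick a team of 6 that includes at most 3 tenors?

Split by how many tenors are chosen (0 through 3).
Sum: C(6,0)·C(5,6) + C(6,1)·C(5,5) + C(6,2)·C(5,4) + C(6,3)·C(5,3) = 0 + 6 + 75 + 200 = 281.

281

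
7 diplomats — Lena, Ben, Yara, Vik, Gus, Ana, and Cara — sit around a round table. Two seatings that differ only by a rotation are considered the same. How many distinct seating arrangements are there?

Fix one person's seat to break rotational symmetry; the remaining 6 people can be arranged in (6)! = 720 ways.

720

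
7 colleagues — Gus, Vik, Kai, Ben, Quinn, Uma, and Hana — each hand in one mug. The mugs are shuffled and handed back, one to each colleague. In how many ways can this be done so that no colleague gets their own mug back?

1854

Let Aᵢ be the assignments in which colleague i gets their own mug. We want the size of the complement of A₁∪…∪A_7.
By inclusion–exclusion this is Σ_{j=0}^{7} (−1)^j C(7,j)·(7−j)!.
Computing: 5040 − 5040 + 2520 − 840 + 210 − 42 + 7 − 1 = 1854.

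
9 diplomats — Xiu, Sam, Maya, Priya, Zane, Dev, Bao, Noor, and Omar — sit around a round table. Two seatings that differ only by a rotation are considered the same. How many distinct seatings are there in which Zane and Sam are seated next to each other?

Glue Zane and Sam into a block (2 internal orders). Seating 8 units around a circle gives (7)! arrangements.
So 2 × (7)! = 2 × 5040 = 10080.

10080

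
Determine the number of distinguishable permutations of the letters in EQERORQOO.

7560

Letter multiplicities in EQERORQOO: E×2, O×3, Q×2, R×2.
So there are 9! / (3!·2!·2!·2!) = 7560 distinguishable arrangements.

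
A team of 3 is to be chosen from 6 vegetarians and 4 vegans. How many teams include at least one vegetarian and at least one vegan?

96

Unrestricted: C(10,3) = 120 ways to pick any 3 of the 10.
Selections missing a whole group: no vegetarians → C(4,3) = 4; no vegans → C(6,3) = 20.
Both groups omitted at once is impossible, so 120 − 24 = 96.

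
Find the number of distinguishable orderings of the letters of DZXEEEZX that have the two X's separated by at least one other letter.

1260

Total arrangements of DZXEEEZX: 8!/(3!·2!·2!) = 1680.
Arrangements with the X's together: treat XX as one letter, giving (7)!/(3!·2!) = 420.
Hence 1680 − 420 = 1260.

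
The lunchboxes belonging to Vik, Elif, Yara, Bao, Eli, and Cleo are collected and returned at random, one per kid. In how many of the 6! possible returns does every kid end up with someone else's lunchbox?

265

Count assignments avoiding every fixed point. For any j of the 6 kids fixed to their own lunchbox, the other 6−j can be arranged in (6−j)! ways.
By inclusion–exclusion this is Σ_{j=0}^{6} (−1)^j C(6,j)·(6−j)!.
Computing: 720 − 720 + 360 − 120 + 30 − 6 + 1 = 265.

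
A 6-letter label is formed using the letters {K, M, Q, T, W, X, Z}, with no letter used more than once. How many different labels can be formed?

This is a permutation of 6 out of 7: P(7,6) = 7!/1!.
That product is 7 × 6 × 5 × 4 × 3 × 2 = 5040.

5040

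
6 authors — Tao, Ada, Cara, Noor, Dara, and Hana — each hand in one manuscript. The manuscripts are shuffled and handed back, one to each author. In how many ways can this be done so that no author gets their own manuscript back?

Let Aᵢ be the assignments in which author i gets their own manuscript. We want the size of the complement of A₁∪…∪A_6.
By inclusion–exclusion this is Σ_{j=0}^{6} (−1)^j C(6,j)·(6−j)!.
Computing: 720 − 720 + 360 − 120 + 30 − 6 + 1 = 265.

265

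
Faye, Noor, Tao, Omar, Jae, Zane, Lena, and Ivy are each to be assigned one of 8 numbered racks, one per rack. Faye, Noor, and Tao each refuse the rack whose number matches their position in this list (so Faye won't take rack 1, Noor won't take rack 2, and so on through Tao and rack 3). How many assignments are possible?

27240

Let Aᵢ (for i ∈ {1, 2, 3}) be the placements that put person i in their forbidden rack. Any j of these fix j positions, leaving (8−j)! ways to fill the rest, and there are C(3,j) ways to pick which j.
By inclusion–exclusion, the number of valid placements is Σ_{j=0}^{3} (−1)^j C(3,j)·(8−j)!.
Computing: 40320 − 15120 + 2160 − 120 = 27240.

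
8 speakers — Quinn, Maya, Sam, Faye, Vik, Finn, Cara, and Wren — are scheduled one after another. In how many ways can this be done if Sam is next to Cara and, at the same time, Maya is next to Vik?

Treat {Sam,Cara} as one block (2 orders) and {Maya,Vik} as another (2 orders).
That leaves 6 units to arrange: 2 × 2 × 6! = 4 × 720 = 2880.

2880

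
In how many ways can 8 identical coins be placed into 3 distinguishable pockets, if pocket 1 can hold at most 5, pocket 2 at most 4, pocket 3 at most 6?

26

Without the upper bounds there are C(10,2) = 45 ways to split 8 among 3 pockets.
Subtract solutions that violate a single cap (substitute x_i' = x_i − (cap_i+1)): x_1 ≥ 6 gives C(4,2) = 6; x_2 ≥ 5 gives C(5,2) = 10; x_3 ≥ 7 gives C(3,2) = 3. Together 19.
No two caps can be exceeded simultaneously, so the pair terms are all 0.
By inclusion–exclusion the count is 45 − 19 + 0 = 26.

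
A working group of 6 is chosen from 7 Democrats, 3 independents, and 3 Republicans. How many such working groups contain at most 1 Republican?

Split by how many Republicans are chosen (0 through 1).
Sum: C(3,0)·C(10,6) + C(3,1)·C(10,5) = 210 + 756 = 966.

966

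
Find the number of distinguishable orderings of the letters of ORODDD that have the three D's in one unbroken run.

12

Treat the 3 copies of D as a single block. The multiset to arrange is then {DDD, O, O, R}, 4 items in all.
That gives (4)!/(2!) = 12 arrangements.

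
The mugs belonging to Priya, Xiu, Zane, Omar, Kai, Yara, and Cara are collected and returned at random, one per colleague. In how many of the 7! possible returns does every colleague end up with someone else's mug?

1854

Let Aᵢ be the assignments in which colleague i gets their own mug. We want the size of the complement of A₁∪…∪A_7.
By inclusion–exclusion this is Σ_{j=0}^{7} (−1)^j C(7,j)·(7−j)!.
Computing: 5040 − 5040 + 2520 − 840 + 210 − 42 + 7 − 1 = 1854.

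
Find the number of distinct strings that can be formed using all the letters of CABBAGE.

1260

Letter multiplicities in CABBAGE: A×2, B×2, C×1, E×1, G×1.
So there are 7! / (2!·2!) = 1260 distinguishable arrangements.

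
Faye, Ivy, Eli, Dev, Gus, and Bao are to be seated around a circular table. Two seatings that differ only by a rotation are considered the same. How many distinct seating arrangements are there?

Seat Faye anywhere (absorbing the rotational symmetry), then permute the other 5: (5)! = 120.

120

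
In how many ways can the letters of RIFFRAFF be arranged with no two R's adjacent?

Total arrangements of RIFFRAFF: 8!/(4!·2!) = 840.
Arrangements with the R's together: treat RR as one letter, giving (7)!/(4!) = 210.
Hence 840 − 210 = 630.

630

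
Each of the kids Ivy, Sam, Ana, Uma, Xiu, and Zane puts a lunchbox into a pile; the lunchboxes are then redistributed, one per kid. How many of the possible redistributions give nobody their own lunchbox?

265

Count assignments avoiding every fixed point. For any j of the 6 kids fixed to their own lunchbox, the other 6−j can be arranged in (6−j)! ways.
By inclusion–exclusion this is Σ_{j=0}^{6} (−1)^j C(6,j)·(6−j)!.
Computing: 720 − 720 + 360 − 120 + 30 − 6 + 1 = 265.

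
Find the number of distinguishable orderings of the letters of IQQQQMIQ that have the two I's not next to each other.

126

There are 8!/(5!·2!) = 168 arrangements of IQQQQMIQ in total.
If the two I's are adjacent, glue them into one block, leaving 7 items to arrange: (7)!/(5!) = 42 ways.
Hence 168 − 42 = 126.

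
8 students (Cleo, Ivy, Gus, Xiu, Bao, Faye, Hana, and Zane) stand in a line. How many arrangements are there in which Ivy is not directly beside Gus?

30240

There are 8! = 40320 arrangements in all. If Ivy and Gus are adjacent, merging them into one block gives 2·(7)! = 10080 arrangements.
Complementary counting: 40320 − 10080 = 30240.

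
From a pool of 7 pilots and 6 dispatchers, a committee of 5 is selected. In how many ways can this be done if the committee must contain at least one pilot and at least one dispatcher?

1260

Unrestricted: C(13,5) = 1287 ways to pick any 5 of the 13.
Subtract selections that omit an entire group: no pilots → C(6,5) = 6; no dispatchers → C(7,5) = 21.
Both groups omitted at once is impossible, so 1287 − 27 = 1260.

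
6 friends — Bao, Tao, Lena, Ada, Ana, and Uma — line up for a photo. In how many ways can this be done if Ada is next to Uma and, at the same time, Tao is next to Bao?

Treat {Ada,Uma} as one block (2 orders) and {Tao,Bao} as another (2 orders).
That leaves 4 units to arrange: 2 × 2 × 4! = 4 × 24 = 96.

96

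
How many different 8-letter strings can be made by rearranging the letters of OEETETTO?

560

OEETETTO has 8 letters with E appearing 3 times, O appearing twice, and T appearing 3 times.
The number of distinct arrangements is 8!/(3!·3!·2!) = 40320/72 = 560.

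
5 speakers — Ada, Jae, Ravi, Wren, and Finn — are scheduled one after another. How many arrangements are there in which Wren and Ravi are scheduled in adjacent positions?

48

Treat {Wren, Ravi} as a single unit. There are 4 units to order, and the pair itself can be ordered 2 ways.
That gives 2 × 4! = 2 × 24 = 48.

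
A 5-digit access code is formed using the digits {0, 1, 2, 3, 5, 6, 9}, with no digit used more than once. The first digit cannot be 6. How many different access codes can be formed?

The first digit has 7−1 = 6 choices (anything except 6).
The remaining 4 digits are filled from the other 6 symbols without repetition: 6 × 5 × 4 × 3 = 360.
Total: 6 × 360 = 2160.

2160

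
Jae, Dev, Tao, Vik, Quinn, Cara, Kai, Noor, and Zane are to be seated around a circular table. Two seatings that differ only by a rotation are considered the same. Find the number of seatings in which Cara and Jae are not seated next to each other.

All circular seatings of 9 people number (8)! = 40320.
Those with Cara next to Jae: fuse the pair into one unit and seat 8 units around a circle — 2·(7)! = 10080.
Subtracting, 40320 − 10080 = 30240.

30240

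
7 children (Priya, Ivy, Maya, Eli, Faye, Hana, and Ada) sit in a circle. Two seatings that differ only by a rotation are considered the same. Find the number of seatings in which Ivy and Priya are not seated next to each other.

480

Without the restriction there are (6)! = 720 seatings.
Seatings with Ivy beside Priya: treat them as a block with 2 internal orders, giving 2 × (5)! = 240.
Subtracting, 720 − 240 = 480.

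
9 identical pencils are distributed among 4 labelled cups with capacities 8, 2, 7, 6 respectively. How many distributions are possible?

Without the upper bounds there are C(12,3) = 220 ways to split 9 among 4 cups.
Subtract solutions that violate a single cap (substitute x_i' = x_i − (cap_i+1)): x_1 ≥ 9 gives C(3,3) = 1; x_2 ≥ 3 gives C(9,3) = 84; x_3 ≥ 8 gives C(4,3) = 4; x_4 ≥ 7 gives C(5,3) = 10. Together 99.
No two caps can be exceeded simultaneously, so the pair terms are all 0.
By inclusion–exclusion the count is 220 − 99 + 0 = 121.

121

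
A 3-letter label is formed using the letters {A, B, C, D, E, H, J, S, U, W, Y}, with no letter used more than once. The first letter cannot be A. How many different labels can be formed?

900

The first letter has 11−1 = 10 choices (anything except A).
The remaining 2 letters are filled from the other 10 symbols without repetition: 10 × 9 = 90.
Total: 10 × 90 = 900.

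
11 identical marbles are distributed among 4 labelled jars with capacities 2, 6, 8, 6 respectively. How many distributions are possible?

127

By stars and bars, unrestricted non-negative solutions to x_1+…+x_4 = 11 number C(11+3,3) = 364.
Subtract solutions that violate a single cap (substitute x_i' = x_i − (cap_i+1)): x_1 ≥ 3 gives C(11,3) = 165; x_2 ≥ 7 gives C(7,3) = 35; x_3 ≥ 9 gives C(5,3) = 10; x_4 ≥ 7 gives C(7,3) = 35. Together 245.
Add back pairs where two caps are both exceeded: 4 + 0 + 4 + 0 + 0 + 0 = 8.
By inclusion–exclusion the count is 364 − 245 + 8 = 127.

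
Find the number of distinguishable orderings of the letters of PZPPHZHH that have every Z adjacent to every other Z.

140

Treat the 2 copies of Z as a single block. The multiset to arrange is then {ZZ, H, H, H, P, P, P}, 7 items in all.
That gives (7)!/(3!·3!) = 140 arrangements.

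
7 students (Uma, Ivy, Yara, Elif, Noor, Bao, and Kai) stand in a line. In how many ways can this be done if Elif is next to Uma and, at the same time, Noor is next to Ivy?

Treat {Elif,Uma} as one block (2 orders) and {Noor,Ivy} as another (2 orders).
That leaves 5 units to arrange: 2 × 2 × 5! = 4 × 120 = 480.

480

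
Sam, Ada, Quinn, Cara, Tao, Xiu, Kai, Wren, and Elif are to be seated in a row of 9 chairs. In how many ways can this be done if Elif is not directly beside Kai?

282240

There are 9! = 362880 arrangements in all. If Elif and Kai are adjacent, merging them into one block gives 2·(8)! = 80640 arrangements.
So 362880 − 80640 = 282240 arrangements keep them apart.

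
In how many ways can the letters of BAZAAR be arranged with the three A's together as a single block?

24

Treat the 3 copies of A as a single block. The multiset to arrange is then {AAA, B, R, Z}, 4 items in all.
All 4 items are distinct, so there are (4)! = 24 arrangements.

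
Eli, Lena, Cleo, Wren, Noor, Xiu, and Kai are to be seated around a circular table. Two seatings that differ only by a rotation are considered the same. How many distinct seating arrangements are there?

Seat Eli anywhere (absorbing the rotational symmetry), then permute the other 6: (6)! = 720.

720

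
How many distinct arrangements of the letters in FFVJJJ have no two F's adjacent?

Total arrangements of FFVJJJ: 6!/(3!·2!) = 60.
If the two F's are adjacent, glue them into one block, leaving 5 items to arrange: (5)!/(3!) = 20 ways.
Hence 60 − 20 = 40.

40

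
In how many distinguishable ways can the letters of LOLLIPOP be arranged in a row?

The 8 letters of LOLLIPOP have repeats: L appearing 3 times, O appearing twice, and P appearing twice.
The number of distinct arrangements is 8!/(3!·2!·2!) = 40320/24 = 1680.

1680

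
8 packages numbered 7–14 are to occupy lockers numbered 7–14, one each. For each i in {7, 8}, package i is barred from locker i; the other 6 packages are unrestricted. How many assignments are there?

30960

Let Aᵢ (for i ∈ {7, 8}) be the placements that put package i in its forbidden locker. Any j of these fix j positions, leaving (8−j)! ways to fill the rest, and there are C(2,j) ways to pick which j.
By inclusion–exclusion, the number of valid placements is Σ_{j=0}^{2} (−1)^j C(2,j)·(8−j)!.
Computing: 40320 − 10080 + 720 = 30960.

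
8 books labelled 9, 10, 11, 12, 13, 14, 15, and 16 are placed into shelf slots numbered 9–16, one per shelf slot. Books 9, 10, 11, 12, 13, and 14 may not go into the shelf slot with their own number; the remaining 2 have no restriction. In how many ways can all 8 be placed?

18806

Let Aᵢ (for 9 ≤ i ≤ 14) be the placements that put book i in its forbidden shelf slot. Any j of these fix j positions, leaving (8−j)! ways to fill the rest, and there are C(6,j) ways to pick which j.
By inclusion–exclusion, the number of valid placements is Σ_{j=0}^{6} (−1)^j C(6,j)·(8−j)!.
Computing: 40320 − 30240 + 10800 − 2400 + 360 − 36 + 2 = 18806.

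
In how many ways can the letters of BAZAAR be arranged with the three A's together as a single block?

24

Treat the 3 copies of A as a single block. The multiset to arrange is then {AAA, B, R, Z}, 4 items in all.
All 4 items are distinct, so there are (4)! = 24 arrangements.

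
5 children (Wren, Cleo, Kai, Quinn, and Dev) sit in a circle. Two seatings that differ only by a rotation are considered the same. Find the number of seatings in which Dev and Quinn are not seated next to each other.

12

Without the restriction there are (4)! = 24 seatings.
Seatings with Dev beside Quinn: treat them as a block with 2 internal orders, giving 2 × (3)! = 12.
Subtracting, 24 − 12 = 12.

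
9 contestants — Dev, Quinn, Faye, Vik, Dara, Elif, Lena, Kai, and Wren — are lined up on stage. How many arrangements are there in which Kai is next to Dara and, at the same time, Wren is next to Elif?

20160

Treat {Kai,Dara} as one block (2 orders) and {Wren,Elif} as another (2 orders).
That leaves 7 units to arrange: 2 × 2 × 7! = 4 × 5040 = 20160.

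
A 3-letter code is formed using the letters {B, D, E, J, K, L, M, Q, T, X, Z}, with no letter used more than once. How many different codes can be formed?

With no repetition, fill the 3 letters in order: 11 choices, then 10, down to 9.
That product is 11 × 10 × 9 = 990.

990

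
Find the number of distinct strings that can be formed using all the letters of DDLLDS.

The 6 letters of DDLLDS have repeats: D appearing 3 times and L appearing twice.
The number of distinct arrangements is 6!/(3!·2!) = 720/12 = 60.

60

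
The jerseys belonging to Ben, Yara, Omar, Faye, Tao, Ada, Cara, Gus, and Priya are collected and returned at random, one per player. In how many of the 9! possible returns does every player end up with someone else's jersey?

133496

Let Aᵢ be the assignments in which player i gets their old jersey. We want the size of the complement of A₁∪…∪A_9.
By inclusion–exclusion this is Σ_{j=0}^{9} (−1)^j C(9,j)·(9−j)!.
Computing: 362880 − 362880 + 181440 − 60480 + 15120 − 3024 + 504 − 72 + 9 − 1 = 133496.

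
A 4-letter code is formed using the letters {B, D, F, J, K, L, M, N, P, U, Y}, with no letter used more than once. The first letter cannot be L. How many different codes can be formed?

The first letter has 11−1 = 10 choices (anything except L).
The remaining 3 letters are filled from the other 10 symbols without repetition: 10 × 9 × 8 = 720.
Total: 10 × 720 = 7200.

7200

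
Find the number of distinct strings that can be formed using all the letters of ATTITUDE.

6720

Letter multiplicities in ATTITUDE: A×1, D×1, E×1, I×1, T×3, U×1.
The number of distinct arrangements is 8!/(3!) = 40320/6 = 6720.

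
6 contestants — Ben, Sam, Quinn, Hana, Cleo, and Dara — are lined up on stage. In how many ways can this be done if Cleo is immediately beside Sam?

Treat {Cleo, Sam} as a single unit. There are 5 units to order, and the pair itself can be ordered 2 ways.
That gives 2 × 5! = 2 × 120 = 240.

240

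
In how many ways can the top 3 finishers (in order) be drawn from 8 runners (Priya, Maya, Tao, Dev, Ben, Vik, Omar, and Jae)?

336

There are 8 choices for 1st place, 7 for 2nd, and 6 for 3rd.
That gives 8 × 7 × 6 = 336.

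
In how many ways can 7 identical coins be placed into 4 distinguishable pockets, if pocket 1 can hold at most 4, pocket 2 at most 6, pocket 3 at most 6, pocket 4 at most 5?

104

By stars and bars, unrestricted non-negative solutions to x_1+…+x_4 = 7 number C(7+3,3) = 120.
Subtract solutions that violate a single cap (substitute x_i' = x_i − (cap_i+1)): x_1 ≥ 5 gives C(5,3) = 10; x_2 ≥ 7 gives C(3,3) = 1; x_3 ≥ 7 gives C(3,3) = 1; x_4 ≥ 6 gives C(4,3) = 4. Together 16.
No two caps can be exceeded simultaneously, so the pair terms are all 0.
By inclusion–exclusion the count is 120 − 16 + 0 = 104.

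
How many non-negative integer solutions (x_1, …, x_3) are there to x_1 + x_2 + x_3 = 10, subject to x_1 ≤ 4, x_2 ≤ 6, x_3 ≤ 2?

Ignoring the caps, the number of non-negative solutions to x_1+…+x_3 = 10 is C(12,2) = 66.
Subtract solutions that violate a single cap (substitute x_i' = x_i − (cap_i+1)): x_1 ≥ 5 gives C(7,2) = 21; x_2 ≥ 7 gives C(5,2) = 10; x_3 ≥ 3 gives C(9,2) = 36. Together 67.
Add back pairs where two caps are both exceeded: 0 + 6 + 1 = 7.
By inclusion–exclusion the count is 66 − 67 + 7 = 6.

6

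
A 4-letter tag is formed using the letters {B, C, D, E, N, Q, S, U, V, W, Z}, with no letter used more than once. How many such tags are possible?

7920

Choose and order 4 of the 11 symbols: the first letter has 11 options, the next 10, then 9, 8.
That product is 11 × 10 × 9 × 8 = 7920.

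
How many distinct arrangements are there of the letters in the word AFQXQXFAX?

7560

AFQXQXFAX has 9 letters with A appearing twice, F appearing twice, Q appearing twice, and X appearing 3 times.
Dividing 9! = 362880 by 3!·2!·2!·2! = 48 for the repeated letters gives 7560.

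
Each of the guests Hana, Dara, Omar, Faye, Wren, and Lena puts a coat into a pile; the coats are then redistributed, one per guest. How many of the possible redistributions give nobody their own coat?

This is the derangement count D_6: permutations of 6 items with no fixed point.
By inclusion–exclusion this is Σ_{j=0}^{6} (−1)^j C(6,j)·(6−j)!.
Computing: 720 − 720 + 360 − 120 + 30 − 6 + 1 = 265.

265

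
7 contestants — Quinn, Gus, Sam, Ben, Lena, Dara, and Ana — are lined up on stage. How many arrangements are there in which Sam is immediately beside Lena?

1440

Place the 5 others and the Sam-Lena pair as 6 objects in a line; the pair has 2 internal arrangements.
So the count is 2·(6)! = 1440.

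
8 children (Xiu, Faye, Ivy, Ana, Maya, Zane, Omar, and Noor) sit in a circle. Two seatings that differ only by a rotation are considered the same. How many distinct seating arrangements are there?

5040

Seat Xiu anywhere (absorbing the rotational symmetry), then permute the other 7: (7)! = 5040.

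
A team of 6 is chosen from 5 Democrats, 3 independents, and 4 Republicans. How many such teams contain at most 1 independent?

Split by how many independents are chosen (0 through 1).
Sum: C(3,0)·C(9,6) + C(3,1)·C(9,5) = 84 + 378 = 462.

462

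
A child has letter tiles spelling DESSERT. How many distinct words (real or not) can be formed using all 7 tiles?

DESSERT has 7 letters with E appearing twice and S appearing twice.
The number of distinct arrangements is 7!/(2!·2!) = 5040/4 = 1260.

1260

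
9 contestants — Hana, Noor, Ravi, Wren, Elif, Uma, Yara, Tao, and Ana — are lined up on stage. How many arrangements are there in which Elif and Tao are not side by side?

Of the 9! = 362880 arrangements, those with Elif and Tao adjacent number 2 × 8! = 80640 (treat the pair as a block with 2 internal orders).
So 362880 − 80640 = 282240 arrangements keep them apart.

282240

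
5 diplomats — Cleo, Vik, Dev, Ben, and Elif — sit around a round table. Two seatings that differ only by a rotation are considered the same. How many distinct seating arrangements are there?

Seat Cleo anywhere (absorbing the rotational symmetry), then permute the other 4: (4)! = 24.

24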